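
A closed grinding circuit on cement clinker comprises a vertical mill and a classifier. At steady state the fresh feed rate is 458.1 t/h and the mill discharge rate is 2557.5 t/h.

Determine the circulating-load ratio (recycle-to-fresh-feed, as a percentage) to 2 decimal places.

M = F + R at steady state, so:
R = M − F = 2557.5 − 458.1 = 2099.4 t/h
CL = 100·R/F = 100·2099.4/458.1 = 458.28 %

CL = 458.28 %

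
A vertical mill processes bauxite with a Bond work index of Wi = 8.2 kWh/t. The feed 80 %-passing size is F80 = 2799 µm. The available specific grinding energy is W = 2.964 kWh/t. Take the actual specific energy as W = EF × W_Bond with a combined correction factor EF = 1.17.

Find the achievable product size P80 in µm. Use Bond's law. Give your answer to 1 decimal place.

P80 = 403.3 µm

W = 10 Wi / √P80 − 10 Wi / √F80
W_Bond = W / EF = 2.964 / 1.17 = 2.5333 kWh/t
P80^-0.5 = F80^-0.5 + W_Bond/(10 Wi)
  = 2.5333/(10·8.2) + 1/√2799 = 0.030894 + 0.018902 = 0.049796
P80 = (1/0.049796)² = 20.0820² = 403.29 µm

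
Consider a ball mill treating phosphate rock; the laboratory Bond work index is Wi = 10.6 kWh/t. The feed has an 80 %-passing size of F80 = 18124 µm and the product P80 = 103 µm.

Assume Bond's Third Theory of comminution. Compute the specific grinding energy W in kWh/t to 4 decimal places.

Bond:  W = 10 Wi (1/√P − 1/√F)
1/√103 = 0.098533;  1/√18124 = 0.007428
W = 10·10.6·(0.098533 − 0.007428) = 9.6571 kWh/t

W = 9.6571 kWh/t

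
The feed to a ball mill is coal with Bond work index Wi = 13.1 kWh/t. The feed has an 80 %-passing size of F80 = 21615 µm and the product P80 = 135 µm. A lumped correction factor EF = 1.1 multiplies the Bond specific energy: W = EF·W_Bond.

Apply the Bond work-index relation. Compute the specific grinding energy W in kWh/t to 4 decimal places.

W = 10·Wi·[P80^(−½) − F80^(−½)]
1/√135 = 0.086066;  1/√21615 = 0.006802
W = 10·13.1·(0.086066 − 0.006802) = 10.3837 kWh/t
W_actual = 1.1 × 10.3837 = 11.4220 kWh/t

W = 11.4220 kWh/t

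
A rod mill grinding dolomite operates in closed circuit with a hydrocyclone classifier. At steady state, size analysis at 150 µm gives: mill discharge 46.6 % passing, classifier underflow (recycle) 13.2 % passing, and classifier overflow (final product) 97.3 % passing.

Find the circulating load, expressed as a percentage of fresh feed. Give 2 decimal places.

CL = 151.80 %

Let r = R/F. Size balance at 150 µm:
Fd + Rd = Ru + Fo ⇒ R/F = (o−d)/(d−u)
r = (97.3 − 46.6)/(46.6 − 13.2) = 50.7/33.4 = 1.5180
CL = 100·r = 151.80 %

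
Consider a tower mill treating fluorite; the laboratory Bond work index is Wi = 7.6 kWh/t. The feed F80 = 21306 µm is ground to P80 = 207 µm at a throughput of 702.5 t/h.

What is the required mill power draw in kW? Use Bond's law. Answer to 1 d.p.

P = 3345.1 kW

W_Bond = 10·Wi·(1/√P₈₀ − 1/√F₈₀)
W = 10·7.6·(1/√207 − 1/√21306) = 10·7.6·(0.062654) = 4.7617 kWh/t
Mill draw = 4.7617 × 702.5 = 3345.1 kW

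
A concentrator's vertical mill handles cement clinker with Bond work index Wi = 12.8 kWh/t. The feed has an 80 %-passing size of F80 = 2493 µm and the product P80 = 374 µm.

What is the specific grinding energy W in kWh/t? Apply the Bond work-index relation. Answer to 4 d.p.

W = 10·Wi·[P80^(−½) − F80^(−½)]
1/√374 = 0.051709;  1/√2493 = 0.020028
W = 10·12.8·(0.051709 − 0.020028) = 4.0551 kWh/t

W = 4.0551 kWh/t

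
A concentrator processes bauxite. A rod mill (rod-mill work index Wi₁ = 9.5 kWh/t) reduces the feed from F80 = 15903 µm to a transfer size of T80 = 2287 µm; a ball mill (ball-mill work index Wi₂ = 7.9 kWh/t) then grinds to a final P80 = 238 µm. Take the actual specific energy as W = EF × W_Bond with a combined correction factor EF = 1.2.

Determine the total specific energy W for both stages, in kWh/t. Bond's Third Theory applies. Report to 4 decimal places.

W = 10·Wi·[P80^(−½) − F80^(−½)]
Stage 1 (15903→2287 µm, Wi₁=9.5): W₁ = 10·9.5·(0.020911 − 0.007930) = 1.2332 kWh/t
Stage 2 (2287→238 µm, Wi₂=7.9): W₂ = 10·7.9·(0.064820 − 0.020911) = 3.4689 kWh/t
W = W₁ + W₂ = 1.2332 + 3.4689 = 4.7021 kWh/t
W_actual = 1.2 × 4.7021 = 5.6425 kWh/t

W = 5.6425 kWh/t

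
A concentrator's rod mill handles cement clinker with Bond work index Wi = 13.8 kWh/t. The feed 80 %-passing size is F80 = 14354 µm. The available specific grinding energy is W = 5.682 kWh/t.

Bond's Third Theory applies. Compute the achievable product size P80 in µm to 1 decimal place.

W = 10·Wi·(P80^(-½) − F80^(-½))
P80^(−½) = W/(10 Wi) + F80^(−½)
  = 5.6820/(10·13.8) + 1/√14354 = 0.041174 + 0.008347 = 0.049521
P80 = (1/0.049521)² = 20.1936² = 407.78 µm

P80 = 407.8 µm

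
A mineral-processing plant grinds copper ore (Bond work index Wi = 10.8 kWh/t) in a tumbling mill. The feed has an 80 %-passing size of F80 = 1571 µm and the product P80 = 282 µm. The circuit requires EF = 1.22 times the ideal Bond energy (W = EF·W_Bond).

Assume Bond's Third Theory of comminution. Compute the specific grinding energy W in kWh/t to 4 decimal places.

Bond:  W = 10 Wi (1/√P − 1/√F)
1/√282 = 0.059549;  1/√1571 = 0.025230
W = 10·10.8·(0.059549 − 0.025230) = 3.7065 kWh/t
With EF = 1.22: W = 3.7065·1.22 = 4.5219 kWh/t

W = 4.5219 kWh/t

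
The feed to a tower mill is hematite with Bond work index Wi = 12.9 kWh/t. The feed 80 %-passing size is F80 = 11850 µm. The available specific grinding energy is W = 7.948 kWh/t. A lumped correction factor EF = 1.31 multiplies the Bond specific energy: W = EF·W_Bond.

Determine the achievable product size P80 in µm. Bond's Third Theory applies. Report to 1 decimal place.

P80 = 316.4 µm

W = 10 Wi / √P80 − 10 Wi / √F80
W_Bond = W / EF = 7.948 / 1.31 = 6.0672 kWh/t
⇒ 1/√P80 = W_Bond/(10·Wi) + 1/√F80
  = 6.0672/(10·12.9) + 1/√11850 = 0.047032 + 0.009186 = 0.056219
P80 = (1/0.056219)² = 17.7877² = 316.40 µm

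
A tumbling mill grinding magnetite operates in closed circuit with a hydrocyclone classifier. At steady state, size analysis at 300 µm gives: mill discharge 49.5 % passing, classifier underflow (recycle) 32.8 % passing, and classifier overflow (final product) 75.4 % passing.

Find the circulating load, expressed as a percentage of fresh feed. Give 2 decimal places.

Balance %-passing 300 µm (r = R/F):
(1+r)d = ru + o → r = (o−d)/(d−u)
r = (75.4 − 49.5)/(49.5 − 32.8) = 25.9/16.7 = 1.5509
CL = 100·r = 155.09 %

CL = 155.09 %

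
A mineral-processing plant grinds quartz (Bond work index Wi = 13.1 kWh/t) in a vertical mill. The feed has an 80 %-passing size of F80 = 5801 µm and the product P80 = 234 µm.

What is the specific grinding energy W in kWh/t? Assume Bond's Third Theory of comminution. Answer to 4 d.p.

W = 6.8438 kWh/t

Bond: W = 10·Wi·(1/√P80 − 1/√F80)
1/√234 = 0.065372;  1/√5801 = 0.013130
W = 10·13.1·(0.065372 − 0.013130) = 6.8438 kWh/t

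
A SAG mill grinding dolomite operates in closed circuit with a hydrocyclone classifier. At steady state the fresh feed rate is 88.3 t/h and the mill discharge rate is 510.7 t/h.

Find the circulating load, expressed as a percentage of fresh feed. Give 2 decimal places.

CL = 478.37 %

Mill node: discharge = fresh + recycle.
R = M − F = 510.7 − 88.3 = 422.4 t/h
CL = 100·R/F = 100·422.4/88.3 = 478.37 %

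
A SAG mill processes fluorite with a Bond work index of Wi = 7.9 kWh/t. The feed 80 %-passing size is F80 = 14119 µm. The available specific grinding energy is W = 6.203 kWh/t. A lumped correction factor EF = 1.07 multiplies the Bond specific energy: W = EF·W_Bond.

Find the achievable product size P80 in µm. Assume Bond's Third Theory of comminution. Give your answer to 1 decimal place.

W = 10 Wi / √P80 − 10 Wi / √F80
W_Bond = W / EF = 6.203 / 1.07 = 5.7972 kWh/t
⇒ 1/√P80 = W_Bond/(10 Wi) + 1/√F80
  = 5.7972/(10·7.9) + 1/√14119 = 0.073382 + 0.008416 = 0.081798
P80 = (1/0.081798)² = 12.2252² = 149.46 µm

P80 = 149.5 µm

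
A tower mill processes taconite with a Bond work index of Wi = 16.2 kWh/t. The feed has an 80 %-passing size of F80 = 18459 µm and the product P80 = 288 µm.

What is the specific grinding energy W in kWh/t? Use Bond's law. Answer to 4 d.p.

W = 8.3536 kWh/t

W = 10 Wi (1/√P80 − 1/√F80)  [Bond]
1/√288 = 0.058926;  1/√18459 = 0.007360
W = 10·16.2·(0.058926 − 0.007360) = 8.3536 kWh/t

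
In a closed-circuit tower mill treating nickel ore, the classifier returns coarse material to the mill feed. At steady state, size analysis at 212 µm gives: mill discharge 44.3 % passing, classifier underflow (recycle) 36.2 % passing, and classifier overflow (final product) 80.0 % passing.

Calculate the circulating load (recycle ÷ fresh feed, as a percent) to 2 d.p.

CL = 440.74 %

Mass balance on the −212 µm fraction:
Fd + Rd = Ru + Fo ⇒ R/F = (o−d)/(d−u)
r = (80.0 − 44.3)/(44.3 − 36.2) = 35.7/8.1 = 4.4074
CL = 100·r = 440.74 %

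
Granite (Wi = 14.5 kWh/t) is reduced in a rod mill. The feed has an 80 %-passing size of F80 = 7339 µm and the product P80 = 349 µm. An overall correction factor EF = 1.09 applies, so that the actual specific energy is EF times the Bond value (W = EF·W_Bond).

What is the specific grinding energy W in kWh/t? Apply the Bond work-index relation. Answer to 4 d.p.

W = 6.6153 kWh/t

W_Bond = 10·Wi·(1/√P₈₀ − 1/√F₈₀)
1/√349 = 0.053529;  1/√7339 = 0.011673
W = 10·14.5·(0.053529 − 0.011673) = 6.0691 kWh/t
Corrected W = EF·W_Bond = 1.09·6.0691 = 6.6153 kWh/t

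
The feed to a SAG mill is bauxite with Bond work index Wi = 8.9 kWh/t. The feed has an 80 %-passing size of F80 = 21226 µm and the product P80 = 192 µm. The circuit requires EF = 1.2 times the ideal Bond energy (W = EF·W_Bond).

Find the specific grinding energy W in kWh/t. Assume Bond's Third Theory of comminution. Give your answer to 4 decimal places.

W = 6.9746 kWh/t

W = 10·Wi·(P80^(-½) − F80^(-½))
1/√192 = 0.072169;  1/√21226 = 0.006864
W = 10·8.9·(0.072169 − 0.006864) = 5.8121 kWh/t
Corrected W = EF·W_Bond = 1.2·5.8121 = 6.9746 kWh/t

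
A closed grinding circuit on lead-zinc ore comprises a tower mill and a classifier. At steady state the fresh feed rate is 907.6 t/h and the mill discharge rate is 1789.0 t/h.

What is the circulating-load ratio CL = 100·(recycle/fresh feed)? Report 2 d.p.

Discharge = new feed + return, hence
R = M − F = 1789.0 − 907.6 = 881.4 t/h
CL = 100·R/F = 100·881.4/907.6 = 97.11 %

CL = 97.11 %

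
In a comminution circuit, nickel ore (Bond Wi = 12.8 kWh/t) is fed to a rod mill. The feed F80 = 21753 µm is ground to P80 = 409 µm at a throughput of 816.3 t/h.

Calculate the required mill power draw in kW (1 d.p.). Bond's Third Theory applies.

W = 10 Wi (1/√P80 − 1/√F80)  [Bond]
W = 10·12.8·(1/√409 − 1/√21753) = 10·12.8·(0.042667) = 5.4613 kWh/t
Mill draw = 5.4613 × 816.3 = 4458.1 kW

P = 4458.1 kW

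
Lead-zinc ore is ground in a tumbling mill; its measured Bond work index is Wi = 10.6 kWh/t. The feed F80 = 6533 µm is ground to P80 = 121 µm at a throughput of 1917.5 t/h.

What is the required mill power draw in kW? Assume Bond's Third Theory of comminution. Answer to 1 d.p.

P = 15963.0 kW

W_Bond = 10·Wi·(1/√P₈₀ − 1/√F₈₀)
W = 10·10.6·(1/√121 − 1/√6533) = 10·10.6·(0.078537) = 8.3249 kWh/t
P_mill = W·ṁ = 8.3249·1917.5 = 15963.0 kW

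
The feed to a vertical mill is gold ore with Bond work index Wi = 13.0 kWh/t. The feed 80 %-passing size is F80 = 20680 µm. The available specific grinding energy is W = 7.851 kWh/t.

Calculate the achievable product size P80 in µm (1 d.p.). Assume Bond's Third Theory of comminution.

P80 = 220.5 µm

Bond:  W = 10 Wi (1/√P − 1/√F)
P80^-0.5 = F80^-0.5 + W/(10 Wi)
  = 7.8510/(10·13.0) + 1/√20680 = 0.060392 + 0.006954 = 0.067346
P80 = (1/0.067346)² = 14.8487² = 220.48 µm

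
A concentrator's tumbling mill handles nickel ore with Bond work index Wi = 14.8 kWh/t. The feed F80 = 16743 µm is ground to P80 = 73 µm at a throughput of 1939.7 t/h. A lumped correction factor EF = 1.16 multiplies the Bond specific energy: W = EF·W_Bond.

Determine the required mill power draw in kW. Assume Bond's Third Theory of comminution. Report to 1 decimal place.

W = 10·Wi·(P80^(-½) − F80^(-½))
W = 10·14.8·(1/√73 − 1/√16743) = 10·14.8·(0.109313) = 16.1783 kWh/t
With EF = 1.16: W = 16.1783·1.16 = 18.7668 kWh/t
P = W·T = 18.7668·1939.7 = 36402.0 kW

P = 36402.0 kW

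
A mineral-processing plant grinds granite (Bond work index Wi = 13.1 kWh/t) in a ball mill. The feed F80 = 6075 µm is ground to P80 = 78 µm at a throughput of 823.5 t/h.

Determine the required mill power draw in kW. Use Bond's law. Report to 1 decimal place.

Bond:  W = 10 Wi (1/√P − 1/√F)
W = 10·13.1·(1/√78 − 1/√6075) = 10·13.1·(0.100398) = 13.1521 kWh/t
Mill draw = 13.1521 × 823.5 = 10830.8 kW

P = 10830.8 kW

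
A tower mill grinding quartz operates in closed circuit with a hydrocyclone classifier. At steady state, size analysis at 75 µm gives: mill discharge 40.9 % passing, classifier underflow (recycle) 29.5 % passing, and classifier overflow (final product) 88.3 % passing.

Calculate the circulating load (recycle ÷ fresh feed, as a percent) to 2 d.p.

CL = 415.79 %

Classifier node, passing 75 µm:
(1+r)·d = r·u + o ⇒ r = (o−d)/(d−u)
r = (88.3 − 40.9)/(40.9 − 29.5) = 47.4/11.4 = 4.1579
CL = 100·r = 415.79 %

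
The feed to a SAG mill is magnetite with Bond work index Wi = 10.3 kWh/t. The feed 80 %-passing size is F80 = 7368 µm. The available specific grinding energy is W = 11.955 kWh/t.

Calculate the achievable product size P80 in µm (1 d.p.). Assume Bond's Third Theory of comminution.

P80 = 61.3 µm

W = 10 Wi (P80^-0.5 − F80^-0.5)
⇒ 1/√P80 = W/(10 Wi) + 1/√F80
  = 11.9550/(10·10.3) + 1/√7368 = 0.116068 + 0.011650 = 0.127718
P80 = (1/0.127718)² = 7.8298² = 61.31 µm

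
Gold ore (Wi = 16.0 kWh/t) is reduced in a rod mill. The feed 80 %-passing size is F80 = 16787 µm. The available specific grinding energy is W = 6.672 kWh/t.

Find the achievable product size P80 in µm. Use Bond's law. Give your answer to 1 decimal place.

P80 = 409.5 µm

W = 10 Wi (P80^-0.5 − F80^-0.5)
⇒ 1/√P80 = W/(10·Wi) + 1/√F80
  = 6.6720/(10·16.0) + 1/√16787 = 0.041700 + 0.007718 = 0.049418
P80 = (1/0.049418)² = 20.2355² = 409.47 µm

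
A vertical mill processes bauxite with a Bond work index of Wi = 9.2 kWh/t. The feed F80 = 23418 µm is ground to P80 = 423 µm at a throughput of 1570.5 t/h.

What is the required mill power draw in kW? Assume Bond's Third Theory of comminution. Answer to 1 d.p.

Bond:  W = 10 Wi (1/√P − 1/√F)
W = 10·9.2·(1/√423 − 1/√23418) = 10·9.2·(0.042087) = 3.8720 kWh/t
Power = W × throughput = 3.8720 kWh/t × 1570.5 t/h = 6081.0 kW

P = 6081.0 kW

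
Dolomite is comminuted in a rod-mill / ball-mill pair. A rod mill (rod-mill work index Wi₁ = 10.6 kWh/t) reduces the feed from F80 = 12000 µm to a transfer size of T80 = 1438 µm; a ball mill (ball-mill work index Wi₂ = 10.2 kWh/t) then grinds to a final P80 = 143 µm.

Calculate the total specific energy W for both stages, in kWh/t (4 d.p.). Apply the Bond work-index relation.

W_Bond = 10·Wi·(1/√P₈₀ − 1/√F₈₀)
Stage 1 (12000→1438 µm, Wi₁=10.6): W₁ = 10·10.6·(0.026371 − 0.009129) = 1.8276 kWh/t
Stage 2 (1438→143 µm, Wi₂=10.2): W₂ = 10·10.2·(0.083624 − 0.026371) = 5.8399 kWh/t
W = W₁ + W₂ = 1.8276 + 5.8399 = 7.6675 kWh/t

W = 7.6675 kWh/t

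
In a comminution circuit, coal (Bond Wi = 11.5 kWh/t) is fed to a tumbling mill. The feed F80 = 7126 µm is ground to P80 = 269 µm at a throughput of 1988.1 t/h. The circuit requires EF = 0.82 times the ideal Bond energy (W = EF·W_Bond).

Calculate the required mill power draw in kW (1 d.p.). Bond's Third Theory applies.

W = 10 Wi (P80^-0.5 − F80^-0.5)
W = 10·11.5·(1/√269 − 1/√7126) = 10·11.5·(0.049125) = 5.6494 kWh/t
Corrected W = EF·W_Bond = 0.82·5.6494 = 4.6325 kWh/t
Power = W × throughput = 4.6325 kWh/t × 1988.1 t/h = 9209.8 kW

P = 9209.8 kW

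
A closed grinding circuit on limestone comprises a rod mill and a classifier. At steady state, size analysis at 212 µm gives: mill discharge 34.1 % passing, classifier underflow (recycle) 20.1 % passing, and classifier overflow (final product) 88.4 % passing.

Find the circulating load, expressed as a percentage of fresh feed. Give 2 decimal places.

CL = 387.86 %

Classifier node, passing 212 µm:
(1+r)d = ru + o → r = (o−d)/(d−u)
r = (88.4 − 34.1)/(34.1 − 20.1) = 54.3/14.0 = 3.8786
CL = 100·r = 387.86 %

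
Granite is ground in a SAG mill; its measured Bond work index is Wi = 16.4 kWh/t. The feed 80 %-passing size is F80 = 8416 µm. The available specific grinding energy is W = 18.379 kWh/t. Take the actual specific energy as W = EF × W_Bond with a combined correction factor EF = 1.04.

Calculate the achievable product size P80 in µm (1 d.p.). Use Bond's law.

P80 = 71.0 µm

Bond:  W = 10 Wi (1/√P − 1/√F)
W_Bond = W / EF = 18.379 / 1.04 = 17.6721 kWh/t
P80^-0.5 = F80^-0.5 + W_Bond/(10 Wi)
  = 17.6721/(10·16.4) + 1/√8416 = 0.107757 + 0.010901 = 0.118657
P80 = (1/0.118657)² = 8.4276² = 71.02 µm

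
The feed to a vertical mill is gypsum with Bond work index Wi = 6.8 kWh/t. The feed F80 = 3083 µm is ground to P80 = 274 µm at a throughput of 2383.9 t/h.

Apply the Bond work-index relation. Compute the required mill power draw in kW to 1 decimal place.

W = 10·Wi·(P80^(-½) − F80^(-½))
W = 10·6.8·(1/√274 − 1/√3083) = 10·6.8·(0.042402) = 2.8834 kWh/t
P = W·T = 2.8834·2383.9 = 6873.6 kW

P = 6873.6 kW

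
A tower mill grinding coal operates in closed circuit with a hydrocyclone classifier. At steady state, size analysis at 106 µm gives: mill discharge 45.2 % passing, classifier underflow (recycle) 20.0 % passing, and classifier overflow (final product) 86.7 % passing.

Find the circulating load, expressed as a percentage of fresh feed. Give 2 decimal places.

Two-product formula at 106 µm:
r = (o − d)/(d − u)
r = (86.7 − 45.2)/(45.2 − 20.0) = 41.5/25.2 = 1.6468
CL = 100·r = 164.68 %

CL = 164.68 %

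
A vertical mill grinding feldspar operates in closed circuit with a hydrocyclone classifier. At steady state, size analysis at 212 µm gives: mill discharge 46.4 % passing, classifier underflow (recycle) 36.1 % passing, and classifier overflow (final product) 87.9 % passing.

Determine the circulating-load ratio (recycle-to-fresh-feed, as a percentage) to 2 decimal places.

Balance %-passing 212 µm (r = R/F):
d + r·d = r·u + o → r(d−u) = o−d
r = (87.9 − 46.4)/(46.4 − 36.1) = 41.5/10.3 = 4.0291
CL = 100·r = 402.91 %

CL = 402.91 %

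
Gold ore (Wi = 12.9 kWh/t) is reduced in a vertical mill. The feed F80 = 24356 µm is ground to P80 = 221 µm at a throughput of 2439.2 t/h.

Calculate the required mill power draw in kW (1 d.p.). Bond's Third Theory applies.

W_Bond = 10·Wi·(1/√P₈₀ − 1/√F₈₀)
W = 10·12.9·(1/√221 − 1/√24356) = 10·12.9·(0.060860) = 7.8509 kWh/t
P_mill = W·ṁ = 7.8509·2439.2 = 19149.9 kW

P = 19149.9 kW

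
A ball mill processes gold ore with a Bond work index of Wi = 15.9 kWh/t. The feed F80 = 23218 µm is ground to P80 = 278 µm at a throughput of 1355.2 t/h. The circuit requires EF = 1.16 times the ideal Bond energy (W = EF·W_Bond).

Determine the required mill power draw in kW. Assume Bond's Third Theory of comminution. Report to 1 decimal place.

P = 13350.8 kW

Bond: W = 10·Wi·(1/√P80 − 1/√F80)
W = 10·15.9·(1/√278 − 1/√23218) = 10·15.9·(0.053413) = 8.4927 kWh/t
Apply correction: 8.4927 × 1.16 = 9.8515 kWh/t
Mill draw = 9.8515 × 1355.2 = 13350.8 kW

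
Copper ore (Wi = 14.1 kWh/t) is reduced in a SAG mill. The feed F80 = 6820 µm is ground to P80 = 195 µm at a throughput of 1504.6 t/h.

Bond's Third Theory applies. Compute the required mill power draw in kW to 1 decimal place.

P = 12623.4 kW

W = 10 Wi / √P80 − 10 Wi / √F80
W = 10·14.1·(1/√195 − 1/√6820) = 10·14.1·(0.059503) = 8.3899 kWh/t
P = W·T = 8.3899·1504.6 = 12623.4 kW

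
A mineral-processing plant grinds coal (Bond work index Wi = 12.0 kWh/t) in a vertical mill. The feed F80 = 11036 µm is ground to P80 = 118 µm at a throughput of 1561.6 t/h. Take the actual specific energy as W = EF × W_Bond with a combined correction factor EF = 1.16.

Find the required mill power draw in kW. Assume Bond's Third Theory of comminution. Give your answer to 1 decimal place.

P = 17941.8 kW

W = 10 Wi (P80^-0.5 − F80^-0.5)
W = 10·12.0·(1/√118 − 1/√11036) = 10·12.0·(0.082538) = 9.9046 kWh/t
With EF = 1.16: W = 9.9046·1.16 = 11.4893 kWh/t
P = W·T = 11.4893·1561.6 = 17941.8 kW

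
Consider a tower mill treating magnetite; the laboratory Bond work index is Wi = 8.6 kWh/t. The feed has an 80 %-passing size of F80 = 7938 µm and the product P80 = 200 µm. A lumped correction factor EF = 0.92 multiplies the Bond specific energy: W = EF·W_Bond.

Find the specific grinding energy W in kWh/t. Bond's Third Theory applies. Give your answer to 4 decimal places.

W = 10 Wi (P80^-0.5 − F80^-0.5)
1/√200 = 0.070711;  1/√7938 = 0.011224
W = 10·8.6·(0.070711 − 0.011224) = 5.1159 kWh/t
Corrected W = EF·W_Bond = 0.92·5.1159 = 4.7066 kWh/t

W = 4.7066 kWh/t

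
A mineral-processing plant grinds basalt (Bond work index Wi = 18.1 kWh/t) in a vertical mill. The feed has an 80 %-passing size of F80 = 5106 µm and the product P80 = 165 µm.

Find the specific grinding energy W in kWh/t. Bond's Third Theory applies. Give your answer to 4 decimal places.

W = 11.5578 kWh/t

W = 10·Wi·[P80^(−½) − F80^(−½)]
1/√165 = 0.077850;  1/√5106 = 0.013995
W = 10·18.1·(0.077850 − 0.013995) = 11.5578 kWh/t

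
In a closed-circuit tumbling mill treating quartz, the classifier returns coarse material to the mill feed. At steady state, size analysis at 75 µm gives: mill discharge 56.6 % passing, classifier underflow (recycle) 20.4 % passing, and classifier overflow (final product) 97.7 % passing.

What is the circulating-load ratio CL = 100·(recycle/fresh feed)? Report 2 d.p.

CL = 113.54 %

Classifier node, passing 75 µm:
Fd + Rd = Ru + Fo ⇒ R/F = (o−d)/(d−u)
r = (97.7 − 56.6)/(56.6 − 20.4) = 41.1/36.2 = 1.1354
CL = 100·r = 113.54 %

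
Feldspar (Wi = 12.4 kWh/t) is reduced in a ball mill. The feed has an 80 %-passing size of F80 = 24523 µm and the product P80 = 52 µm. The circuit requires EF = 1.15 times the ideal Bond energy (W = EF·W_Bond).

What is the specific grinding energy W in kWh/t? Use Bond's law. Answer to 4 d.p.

W = 18.8645 kWh/t

W = 10 Wi (P80^-0.5 − F80^-0.5)
1/√52 = 0.138675;  1/√24523 = 0.006386
W = 10·12.4·(0.138675 − 0.006386) = 16.4039 kWh/t
Apply correction: 16.4039 × 1.15 = 18.8645 kWh/t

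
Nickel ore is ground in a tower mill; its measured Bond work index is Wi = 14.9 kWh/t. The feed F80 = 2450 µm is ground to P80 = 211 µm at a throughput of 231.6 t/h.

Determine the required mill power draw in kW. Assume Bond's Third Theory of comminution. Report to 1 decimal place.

Bond:  W = 10 Wi (1/√P − 1/√F)
W = 10·14.9·(1/√211 − 1/√2450) = 10·14.9·(0.048640) = 7.2473 kWh/t
Power = W × throughput = 7.2473 kWh/t × 231.6 t/h = 1678.5 kW

P = 1678.5 kW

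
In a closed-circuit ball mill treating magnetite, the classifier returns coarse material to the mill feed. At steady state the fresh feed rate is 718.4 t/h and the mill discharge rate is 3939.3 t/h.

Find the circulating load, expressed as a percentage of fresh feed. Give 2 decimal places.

M = F + R at steady state, so:
R = M − F = 3939.3 − 718.4 = 3220.9 t/h
CL = 100·R/F = 100·3220.9/718.4 = 448.34 %

CL = 448.34 %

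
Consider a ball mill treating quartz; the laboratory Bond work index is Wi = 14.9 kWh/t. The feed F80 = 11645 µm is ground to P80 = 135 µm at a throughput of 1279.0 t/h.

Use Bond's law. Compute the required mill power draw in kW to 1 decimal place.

P = 14635.8 kW

Bond:  W = 10 Wi (1/√P − 1/√F)
W = 10·14.9·(1/√135 − 1/√11645) = 10·14.9·(0.076799) = 11.4431 kWh/t
Mill draw = 11.4431 × 1279.0 = 14635.8 kW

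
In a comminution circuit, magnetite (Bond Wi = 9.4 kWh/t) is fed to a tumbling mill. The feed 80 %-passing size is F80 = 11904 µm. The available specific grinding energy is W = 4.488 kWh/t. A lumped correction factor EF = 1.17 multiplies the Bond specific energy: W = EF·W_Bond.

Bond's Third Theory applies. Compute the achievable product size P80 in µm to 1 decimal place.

P80 = 400.4 µm

W = 10·Wi·[P80^(−½) − F80^(−½)]
W_Bond = W / EF = 4.488 / 1.17 = 3.8359 kWh/t
P80^-0.5 = F80^-0.5 + W_Bond/(10 Wi)
  = 3.8359/(10·9.4) + 1/√11904 = 0.040807 + 0.009165 = 0.049973
P80 = (1/0.049973)² = 20.0109² = 400.43 µm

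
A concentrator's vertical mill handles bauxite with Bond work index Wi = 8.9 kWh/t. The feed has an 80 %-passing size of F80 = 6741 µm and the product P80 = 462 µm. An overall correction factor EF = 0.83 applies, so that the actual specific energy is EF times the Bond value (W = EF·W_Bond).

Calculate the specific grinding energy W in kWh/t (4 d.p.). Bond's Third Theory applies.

W = 2.5370 kWh/t

W = 10 Wi (P80^-0.5 − F80^-0.5)
1/√462 = 0.046524;  1/√6741 = 0.012180
W = 10·8.9·(0.046524 − 0.012180) = 3.0567 kWh/t
W_actual = 0.83 × 3.0567 = 2.5370 kWh/t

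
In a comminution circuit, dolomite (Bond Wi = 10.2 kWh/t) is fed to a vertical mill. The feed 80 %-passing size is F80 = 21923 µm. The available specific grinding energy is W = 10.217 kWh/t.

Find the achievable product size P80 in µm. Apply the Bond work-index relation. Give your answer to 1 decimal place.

Bond:  W = 10 Wi (1/√P − 1/√F)
P80^(−½) = W/(10 Wi) + F80^(−½)
  = 10.2170/(10·10.2) + 1/√21923 = 0.100167 + 0.006754 = 0.106920
P80 = (1/0.106920)² = 9.3527² = 87.47 µm

P80 = 87.5 µm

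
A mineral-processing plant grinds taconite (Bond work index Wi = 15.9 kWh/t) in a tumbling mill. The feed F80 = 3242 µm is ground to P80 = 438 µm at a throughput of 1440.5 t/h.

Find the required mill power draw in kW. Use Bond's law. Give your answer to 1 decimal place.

W = 10 Wi (1/√P80 − 1/√F80)  [Bond]
W = 10·15.9·(1/√438 − 1/√3242) = 10·15.9·(0.030219) = 4.8048 kWh/t
Power = W × throughput = 4.8048 kWh/t × 1440.5 t/h = 6921.4 kW

P = 6921.4 kW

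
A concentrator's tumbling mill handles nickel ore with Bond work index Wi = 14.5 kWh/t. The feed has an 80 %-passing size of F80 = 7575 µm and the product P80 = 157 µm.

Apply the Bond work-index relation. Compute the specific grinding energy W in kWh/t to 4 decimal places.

Bond: W = 10·Wi·(1/√P80 − 1/√F80)
1/√157 = 0.079809;  1/√7575 = 0.011490
W = 10·14.5·(0.079809 − 0.011490) = 9.9063 kWh/t

W = 9.9063 kWh/t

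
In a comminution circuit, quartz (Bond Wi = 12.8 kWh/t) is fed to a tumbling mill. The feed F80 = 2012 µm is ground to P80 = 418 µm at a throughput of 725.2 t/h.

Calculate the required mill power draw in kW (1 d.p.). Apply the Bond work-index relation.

W = 10·Wi·[P80^(−½) − F80^(−½)]
W = 10·12.8·(1/√418 − 1/√2012) = 10·12.8·(0.026618) = 3.4071 kWh/t
P = W·T = 3.4071·725.2 = 2470.8 kW

P = 2470.8 kW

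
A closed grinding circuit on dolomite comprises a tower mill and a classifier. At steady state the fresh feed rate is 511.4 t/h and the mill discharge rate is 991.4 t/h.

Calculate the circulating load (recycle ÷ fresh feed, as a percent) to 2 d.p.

Discharge = new feed + return, hence
R = M − F = 991.4 − 511.4 = 480.0 t/h
CL = 100·R/F = 100·480.0/511.4 = 93.86 %

CL = 93.86 %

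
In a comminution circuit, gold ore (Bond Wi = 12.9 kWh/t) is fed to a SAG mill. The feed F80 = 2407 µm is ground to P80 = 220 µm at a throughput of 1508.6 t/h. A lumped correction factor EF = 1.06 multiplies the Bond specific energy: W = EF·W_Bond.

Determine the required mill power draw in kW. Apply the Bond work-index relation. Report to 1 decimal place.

P = 9703.1 kW

W = 10 Wi (P80^-0.5 − F80^-0.5)
W = 10·12.9·(1/√220 − 1/√2407) = 10·12.9·(0.047037) = 6.0678 kWh/t
W_actual = 1.06 × 6.0678 = 6.4319 kWh/t
Mill draw = 6.4319 × 1508.6 = 9703.1 kW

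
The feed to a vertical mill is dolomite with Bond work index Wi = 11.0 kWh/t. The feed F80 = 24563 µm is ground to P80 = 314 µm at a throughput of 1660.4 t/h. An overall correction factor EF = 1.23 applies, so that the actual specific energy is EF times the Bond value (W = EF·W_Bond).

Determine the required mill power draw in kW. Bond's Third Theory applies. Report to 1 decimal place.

P = 11244.4 kW

Bond:  W = 10 Wi (1/√P − 1/√F)
W = 10·11.0·(1/√314 − 1/√24563) = 10·11.0·(0.050053) = 5.5058 kWh/t
With EF = 1.23: W = 5.5058·1.23 = 6.7721 kWh/t
P_mill = W·ṁ = 6.7721·1660.4 = 11244.4 kW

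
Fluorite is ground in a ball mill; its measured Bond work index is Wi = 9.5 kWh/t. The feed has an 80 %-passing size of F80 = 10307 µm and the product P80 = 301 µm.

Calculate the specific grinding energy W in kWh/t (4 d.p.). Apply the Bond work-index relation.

W = 4.5400 kWh/t

W = 10·Wi·(P80^(-½) − F80^(-½))
1/√301 = 0.057639;  1/√10307 = 0.009850
W = 10·9.5·(0.057639 − 0.009850) = 4.5400 kWh/t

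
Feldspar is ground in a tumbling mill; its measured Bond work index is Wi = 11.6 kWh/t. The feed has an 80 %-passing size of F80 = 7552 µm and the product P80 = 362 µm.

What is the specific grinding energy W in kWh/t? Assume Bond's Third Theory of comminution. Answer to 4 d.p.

W = 4.7620 kWh/t

W = 10 Wi / √P80 − 10 Wi / √F80
1/√362 = 0.052559;  1/√7552 = 0.011507
W = 10·11.6·(0.052559 − 0.011507) = 4.7620 kWh/t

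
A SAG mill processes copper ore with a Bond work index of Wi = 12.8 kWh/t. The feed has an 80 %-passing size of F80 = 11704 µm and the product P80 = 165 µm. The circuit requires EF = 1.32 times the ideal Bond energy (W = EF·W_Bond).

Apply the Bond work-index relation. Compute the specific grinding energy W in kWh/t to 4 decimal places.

W = 11.5917 kWh/t

W = 10 Wi (1/√P80 − 1/√F80)  [Bond]
1/√165 = 0.077850;  1/√11704 = 0.009243
W = 10·12.8·(0.077850 − 0.009243) = 8.7816 kWh/t
W_actual = 1.32 × 8.7816 = 11.5917 kWh/t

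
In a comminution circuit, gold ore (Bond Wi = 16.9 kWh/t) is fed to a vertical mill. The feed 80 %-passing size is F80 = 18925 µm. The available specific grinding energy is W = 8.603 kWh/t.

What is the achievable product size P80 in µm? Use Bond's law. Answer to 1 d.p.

P80 = 295.5 µm

W = 10·Wi·(P80^(-½) − F80^(-½))
P80^(−½) = W/(10 Wi) + F80^(−½)
  = 8.6030/(10·16.9) + 1/√18925 = 0.050905 + 0.007269 = 0.058174
P80 = (1/0.058174)² = 17.1897² = 295.49 µm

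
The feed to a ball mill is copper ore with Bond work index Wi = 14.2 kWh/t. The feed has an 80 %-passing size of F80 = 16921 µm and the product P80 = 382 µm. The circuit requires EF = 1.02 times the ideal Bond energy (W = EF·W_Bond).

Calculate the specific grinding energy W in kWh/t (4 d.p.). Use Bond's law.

W = 6.2972 kWh/t

W = 10 Wi / √P80 − 10 Wi / √F80
1/√382 = 0.051164;  1/√16921 = 0.007688
W = 10·14.2·(0.051164 − 0.007688) = 6.1737 kWh/t
Apply correction: 6.1737 × 1.02 = 6.2972 kWh/t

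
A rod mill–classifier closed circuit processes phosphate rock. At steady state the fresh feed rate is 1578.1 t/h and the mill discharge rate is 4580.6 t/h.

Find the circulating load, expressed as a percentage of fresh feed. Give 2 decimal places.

Mill node: discharge = fresh + recycle.
R = M − F = 4580.6 − 1578.1 = 3002.5 t/h
CL = 100·R/F = 100·3002.5/1578.1 = 190.26 %

CL = 190.26 %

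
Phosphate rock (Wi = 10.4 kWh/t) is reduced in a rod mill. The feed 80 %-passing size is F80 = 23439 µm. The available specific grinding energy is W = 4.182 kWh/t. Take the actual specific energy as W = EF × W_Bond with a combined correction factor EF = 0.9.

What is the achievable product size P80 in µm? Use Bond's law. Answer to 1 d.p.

W = 10 Wi (P80^-0.5 − F80^-0.5)
W_Bond = W / EF = 4.182 / 0.9 = 4.6467 kWh/t
1/√P80 = 1/√F80 + W_Bond/(10·Wi)
  = 4.6467/(10·10.4) + 1/√23439 = 0.044679 + 0.006532 = 0.051211
P80 = (1/0.051211)² = 19.5270² = 381.30 µm

P80 = 381.3 µm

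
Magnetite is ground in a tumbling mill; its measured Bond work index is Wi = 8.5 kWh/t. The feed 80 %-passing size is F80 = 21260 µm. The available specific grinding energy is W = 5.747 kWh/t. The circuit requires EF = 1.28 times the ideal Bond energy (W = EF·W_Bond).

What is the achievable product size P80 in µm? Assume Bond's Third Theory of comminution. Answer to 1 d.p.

P80 = 280.8 µm

W = 10 Wi / √P80 − 10 Wi / √F80
W_Bond = W / EF = 5.747 / 1.28 = 4.4898 kWh/t
⇒ 1/√P80 = W_Bond/(10·Wi) + 1/√F80
  = 4.4898/(10·8.5) + 1/√21260 = 0.052822 + 0.006858 = 0.059680
P80 = (1/0.059680)² = 16.7560² = 280.76 µm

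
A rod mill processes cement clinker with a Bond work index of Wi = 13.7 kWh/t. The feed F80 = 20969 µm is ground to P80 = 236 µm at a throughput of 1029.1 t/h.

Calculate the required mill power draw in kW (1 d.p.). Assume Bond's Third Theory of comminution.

P = 8203.8 kW

W = 10 Wi (P80^-0.5 − F80^-0.5)
W = 10·13.7·(1/√236 − 1/√20969) = 10·13.7·(0.058189) = 7.9719 kWh/t
Mill draw = 7.9719 × 1029.1 = 8203.8 kW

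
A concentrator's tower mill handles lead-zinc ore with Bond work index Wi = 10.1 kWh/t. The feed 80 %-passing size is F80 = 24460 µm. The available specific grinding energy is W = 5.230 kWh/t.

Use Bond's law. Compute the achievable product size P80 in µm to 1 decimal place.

W = 10·Wi·[P80^(−½) − F80^(−½)]
P80^(−½) = W/(10 Wi) + F80^(−½)
  = 5.2300/(10·10.1) + 1/√24460 = 0.051782 + 0.006394 = 0.058176
P80 = (1/0.058176)² = 17.1892² = 295.47 µm

P80 = 295.5 µm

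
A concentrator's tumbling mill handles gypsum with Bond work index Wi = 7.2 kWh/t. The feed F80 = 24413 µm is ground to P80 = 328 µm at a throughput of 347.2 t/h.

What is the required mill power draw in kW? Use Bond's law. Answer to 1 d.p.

P = 1220.3 kW

W = 10 Wi (P80^-0.5 − F80^-0.5)
W = 10·7.2·(1/√328 − 1/√24413) = 10·7.2·(0.048816) = 3.5147 kWh/t
P = W·T = 3.5147·347.2 = 1220.3 kW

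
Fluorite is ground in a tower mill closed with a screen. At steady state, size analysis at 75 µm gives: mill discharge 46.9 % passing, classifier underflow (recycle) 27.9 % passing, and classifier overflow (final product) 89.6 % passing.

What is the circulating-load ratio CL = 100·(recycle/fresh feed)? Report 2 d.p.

CL = 224.74 %

Balance %-passing 75 µm (r = R/F):
d + r·d = r·u + o → r(d−u) = o−d
r = (89.6 − 46.9)/(46.9 − 27.9) = 42.7/19.0 = 2.2474
CL = 100·r = 224.74 %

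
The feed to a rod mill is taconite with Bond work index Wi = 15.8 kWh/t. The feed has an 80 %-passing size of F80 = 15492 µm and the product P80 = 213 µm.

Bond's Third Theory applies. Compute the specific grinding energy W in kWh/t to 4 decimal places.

W = 10·Wi·[P80^(−½) − F80^(−½)]
1/√213 = 0.068519;  1/√15492 = 0.008034
W = 10·15.8·(0.068519 − 0.008034) = 9.5566 kWh/t

W = 9.5566 kWh/t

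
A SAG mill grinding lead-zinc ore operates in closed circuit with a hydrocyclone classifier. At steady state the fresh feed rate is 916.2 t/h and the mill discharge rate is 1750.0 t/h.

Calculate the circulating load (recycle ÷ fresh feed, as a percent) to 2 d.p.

Steady state: M = F + R.
R = M − F = 1750.0 − 916.2 = 833.8 t/h
CL = 100·R/F = 100·833.8/916.2 = 91.01 %

CL = 91.01 %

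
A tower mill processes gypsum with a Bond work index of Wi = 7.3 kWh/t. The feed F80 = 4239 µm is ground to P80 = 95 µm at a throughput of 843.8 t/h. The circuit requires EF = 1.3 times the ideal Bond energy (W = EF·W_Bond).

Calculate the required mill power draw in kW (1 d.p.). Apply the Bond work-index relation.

P = 6985.8 kW

W = 10 Wi (1/√P80 − 1/√F80)  [Bond]
W = 10·7.3·(1/√95 − 1/√4239) = 10·7.3·(0.087239) = 6.3684 kWh/t
W_actual = 1.3 × 6.3684 = 8.2789 kWh/t
P = W·T = 8.2789·843.8 = 6985.8 kW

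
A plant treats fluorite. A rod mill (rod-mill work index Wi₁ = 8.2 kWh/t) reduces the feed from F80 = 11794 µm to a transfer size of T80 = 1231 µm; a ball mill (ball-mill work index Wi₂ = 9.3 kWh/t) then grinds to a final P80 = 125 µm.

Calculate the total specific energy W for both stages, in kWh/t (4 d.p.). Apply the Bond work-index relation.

Bond:  W = 10 Wi (1/√P − 1/√F)
Stage 1 (11794→1231 µm, Wi₁=8.2): W₁ = 10·8.2·(0.028502 − 0.009208) = 1.5821 kWh/t
Stage 2 (1231→125 µm, Wi₂=9.3): W₂ = 10·9.3·(0.089443 − 0.028502) = 5.6675 kWh/t
W = W₁ + W₂ = 1.5821 + 5.6675 = 7.2496 kWh/t

W = 7.2496 kWh/t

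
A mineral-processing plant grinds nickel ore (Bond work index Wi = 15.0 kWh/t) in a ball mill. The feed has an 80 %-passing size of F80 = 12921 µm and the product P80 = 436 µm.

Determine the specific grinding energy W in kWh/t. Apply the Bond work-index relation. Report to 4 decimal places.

W = 10 Wi / √P80 − 10 Wi / √F80
1/√436 = 0.047891;  1/√12921 = 0.008797
W = 10·15.0·(0.047891 − 0.008797) = 5.8641 kWh/t

W = 5.8641 kWh/t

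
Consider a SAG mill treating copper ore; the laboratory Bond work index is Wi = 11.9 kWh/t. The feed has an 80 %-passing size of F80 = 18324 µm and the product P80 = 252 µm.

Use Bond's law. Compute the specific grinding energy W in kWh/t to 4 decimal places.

W = 6.6172 kWh/t

W_Bond = 10·Wi·(1/√P₈₀ − 1/√F₈₀)
1/√252 = 0.062994;  1/√18324 = 0.007387
W = 10·11.9·(0.062994 − 0.007387) = 6.6172 kWh/t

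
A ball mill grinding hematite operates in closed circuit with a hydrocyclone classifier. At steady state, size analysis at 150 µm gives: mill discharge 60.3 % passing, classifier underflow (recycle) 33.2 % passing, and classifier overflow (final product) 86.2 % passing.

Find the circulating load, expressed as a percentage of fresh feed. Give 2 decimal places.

CL = 95.57 %

Classifier node, passing 150 µm:
Fd + Rd = Ru + Fo ⇒ R/F = (o−d)/(d−u)
r = (86.2 − 60.3)/(60.3 − 33.2) = 25.9/27.1 = 0.9557
CL = 100·r = 95.57 %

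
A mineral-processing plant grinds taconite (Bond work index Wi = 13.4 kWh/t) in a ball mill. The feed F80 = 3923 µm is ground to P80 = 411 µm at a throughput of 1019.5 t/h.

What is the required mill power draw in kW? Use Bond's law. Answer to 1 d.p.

P = 4557.5 kW

W_Bond = 10·Wi·(1/√P₈₀ − 1/√F₈₀)
W = 10·13.4·(1/√411 − 1/√3923) = 10·13.4·(0.033361) = 4.4703 kWh/t
Mill draw = 4.4703 × 1019.5 = 4557.5 kW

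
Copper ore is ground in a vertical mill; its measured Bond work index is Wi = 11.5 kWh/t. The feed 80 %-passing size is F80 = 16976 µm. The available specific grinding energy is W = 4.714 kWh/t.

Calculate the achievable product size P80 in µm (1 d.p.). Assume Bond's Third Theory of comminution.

Bond: W = 10·Wi·(1/√P80 − 1/√F80)
P80^-0.5 = F80^-0.5 + W/(10 Wi)
  = 4.7140/(10·11.5) + 1/√16976 = 0.040991 + 0.007675 = 0.048666
P80 = (1/0.048666)² = 20.5481² = 422.22 µm

P80 = 422.2 µm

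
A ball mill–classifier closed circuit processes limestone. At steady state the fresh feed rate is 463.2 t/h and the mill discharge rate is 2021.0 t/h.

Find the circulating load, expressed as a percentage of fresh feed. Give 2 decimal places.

Discharge = new feed + return, hence
R = M − F = 2021.0 − 463.2 = 1557.8 t/h
CL = 100·R/F = 100·1557.8/463.2 = 336.31 %

CL = 336.31 %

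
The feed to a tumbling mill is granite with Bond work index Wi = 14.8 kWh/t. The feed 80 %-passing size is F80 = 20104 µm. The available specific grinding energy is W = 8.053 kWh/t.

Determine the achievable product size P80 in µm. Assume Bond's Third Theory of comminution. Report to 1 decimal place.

Bond: W = 10·Wi·(1/√P80 − 1/√F80)
⇒ 1/√P80 = W/(10·Wi) + 1/√F80
  = 8.0530/(10·14.8) + 1/√20104 = 0.054412 + 0.007053 = 0.061465
P80 = (1/0.061465)² = 16.2694² = 264.69 µm

P80 = 264.7 µm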